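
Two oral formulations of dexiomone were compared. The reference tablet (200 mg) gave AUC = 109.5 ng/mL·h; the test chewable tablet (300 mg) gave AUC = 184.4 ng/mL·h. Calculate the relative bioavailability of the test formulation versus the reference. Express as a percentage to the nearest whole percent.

F_rel = 112%

F_rel = (AUC_test/D_test) / (AUC_ref/D_ref)
      = (184.4/300) / (109.5/200)
      = 0.614667 / 0.5475 = 1.1227 = 112.27%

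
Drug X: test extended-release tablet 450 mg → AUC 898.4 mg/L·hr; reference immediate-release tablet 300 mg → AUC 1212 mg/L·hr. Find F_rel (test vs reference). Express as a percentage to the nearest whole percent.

F_rel = (AUC_test/D_test) / (AUC_ref/D_ref)
      = (898.4/450) / (1212/300)
      = 1.99644 / 4.04 = 0.4942 = 49.42%

F_rel = 49%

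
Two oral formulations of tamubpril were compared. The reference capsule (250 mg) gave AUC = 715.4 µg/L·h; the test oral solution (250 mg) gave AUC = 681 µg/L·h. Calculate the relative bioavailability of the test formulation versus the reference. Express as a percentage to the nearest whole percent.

F_rel = 95%

F_rel = (AUC_test/D_test) / (AUC_ref/D_ref)
      = (681/250) / (715.4/250)
      = 2.724 / 2.8616 = 0.9519 = 95.19%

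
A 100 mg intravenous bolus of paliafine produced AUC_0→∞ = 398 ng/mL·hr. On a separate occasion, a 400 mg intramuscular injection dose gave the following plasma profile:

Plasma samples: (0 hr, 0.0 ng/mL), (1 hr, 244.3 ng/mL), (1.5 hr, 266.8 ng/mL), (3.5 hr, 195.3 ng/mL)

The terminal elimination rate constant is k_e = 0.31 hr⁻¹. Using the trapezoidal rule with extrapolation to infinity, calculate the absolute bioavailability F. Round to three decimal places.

Trapezoidal AUC_0→3.5 (intramuscular injection):
  [0→1]: (0.0+244.3)/2 × 1 = 122.15
  [1→1.5]: (244.3+266.8)/2 × 0.5 = 127.775
  [1.5→3.5]: (266.8+195.3)/2 × 2 = 462.1
  Sum = 712.025 ng/mL·hr
Tail: C_last/k_e = 195.3/0.31 = 630.000
AUC_0→∞ (intramuscular injection) = 712.025 + 630.000 = 1342.025 ng/mL·hr
F = (AUC_ev/D_ev)/(AUC_iv/D_iv) = (1342.025/400)/(398/100) = 3.3550625/3.98 = 0.8430

F = 0.843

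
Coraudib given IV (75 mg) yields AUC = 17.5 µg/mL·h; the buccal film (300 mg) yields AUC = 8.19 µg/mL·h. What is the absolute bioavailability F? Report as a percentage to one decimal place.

F = 11.7%

F = (AUC_ev / D_ev) / (AUC_iv / D_iv)
  = (8.19/300) / (17.5/75)
  = 0.0273 / 0.233333 = 0.1170
  = 11.70%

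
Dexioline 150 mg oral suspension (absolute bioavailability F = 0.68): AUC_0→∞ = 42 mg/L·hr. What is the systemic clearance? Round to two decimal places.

CL = 2.43 L/hr

CL = F × Dose / AUC_0→∞
   = 0.68 × 150 / 42 = 2.42857 L/hr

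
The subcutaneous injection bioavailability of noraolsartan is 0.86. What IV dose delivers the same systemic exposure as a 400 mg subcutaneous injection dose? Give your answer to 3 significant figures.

D_iv = 344 mg

Systemic exposure from an extravascular dose = F × D_ev, so the equivalent IV dose is F × D_ev.
D_iv = F × D_ev = 0.86 × 400 = 344 mg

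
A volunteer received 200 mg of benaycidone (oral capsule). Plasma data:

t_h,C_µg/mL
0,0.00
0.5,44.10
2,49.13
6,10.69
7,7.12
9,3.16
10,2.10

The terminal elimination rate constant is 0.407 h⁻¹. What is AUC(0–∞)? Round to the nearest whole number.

AUC = 228 µg/mL·h

Trapezoidal AUC_0→10:
  [0→0.5]: (0.00+44.10)/2 × 0.5 = 11.025
  [0.5→2]: (44.10+49.13)/2 × 1.5 = 69.9225
  [2→6]: (49.13+10.69)/2 × 4 = 119.64
  [6→7]: (10.69+7.12)/2 × 1 = 8.905
  [7→9]: (7.12+3.16)/2 × 2 = 10.28
  [9→10]: (3.16+2.10)/2 × 1 = 2.63
  Sum = 222.4025 µg/mL·h
Extrapolated tail: C_last / k_e = 2.10 / 0.407 = 5.160
AUC_0→∞ = 222.4025 + 5.160 = 227.5625 µg/mL·h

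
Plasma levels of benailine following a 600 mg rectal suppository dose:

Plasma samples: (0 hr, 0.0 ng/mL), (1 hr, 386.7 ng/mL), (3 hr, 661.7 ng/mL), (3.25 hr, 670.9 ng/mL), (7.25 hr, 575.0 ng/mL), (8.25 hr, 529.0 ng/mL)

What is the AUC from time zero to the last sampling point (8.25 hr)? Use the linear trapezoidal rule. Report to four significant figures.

Trapezoidal AUC_0→8.25:
  [0→1]: (0.0+386.7)/2 × 1 = 193.35
  [1→3]: (386.7+661.7)/2 × 2 = 1048.4
  [3→3.25]: (661.7+670.9)/2 × 0.25 = 166.575
  [3.25→7.25]: (670.9+575.0)/2 × 4 = 2491.8
  [7.25→8.25]: (575.0+529.0)/2 × 1 = 552.0
  Sum = 4452.125 ng/mL·hr

AUC = 4452 ng/mL·hr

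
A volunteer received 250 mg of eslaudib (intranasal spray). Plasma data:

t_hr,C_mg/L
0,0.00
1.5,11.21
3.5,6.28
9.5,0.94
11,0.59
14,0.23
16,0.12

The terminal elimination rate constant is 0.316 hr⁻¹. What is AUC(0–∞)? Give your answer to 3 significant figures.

AUC = 50.7 mg/L·hr

Trapezoidal AUC_0→16:
  [0→1.5]: (0.00+11.21)/2 × 1.5 = 8.4075
  [1.5→3.5]: (11.21+6.28)/2 × 2 = 17.49
  [3.5→9.5]: (6.28+0.94)/2 × 6 = 21.66
  [9.5→11]: (0.94+0.59)/2 × 1.5 = 1.1475
  [11→14]: (0.59+0.23)/2 × 3 = 1.23
  [14→16]: (0.23+0.12)/2 × 2 = 0.35
  Sum = 50.285 mg/L·hr
Extrapolated tail: C_last / k_e = 0.12 / 0.316 = 0.380
AUC_0→∞ = 50.285 + 0.380 = 50.665 mg/L·hr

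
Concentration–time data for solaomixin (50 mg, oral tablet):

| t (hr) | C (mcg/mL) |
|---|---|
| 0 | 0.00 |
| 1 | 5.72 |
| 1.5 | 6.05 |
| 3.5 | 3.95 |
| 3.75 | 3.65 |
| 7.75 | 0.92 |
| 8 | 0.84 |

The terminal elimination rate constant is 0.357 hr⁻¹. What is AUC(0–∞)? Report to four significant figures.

Trapezoidal AUC_0→8:
  [0→1]: (0.00+5.72)/2 × 1 = 2.86
  [1→1.5]: (5.72+6.05)/2 × 0.5 = 2.9425
  [1.5→3.5]: (6.05+3.95)/2 × 2 = 10.0
  [3.5→3.75]: (3.95+3.65)/2 × 0.25 = 0.95
  [3.75→7.75]: (3.65+0.92)/2 × 4 = 9.14
  [7.75→8]: (0.92+0.84)/2 × 0.25 = 0.22
  Sum = 26.1125 mcg/mL·hr
Extrapolated tail: C_last / k_e = 0.84 / 0.357 = 2.353
AUC_0→∞ = 26.1125 + 2.353 = 28.4655 mcg/mL·hr

AUC = 28.47 mcg/mL·hr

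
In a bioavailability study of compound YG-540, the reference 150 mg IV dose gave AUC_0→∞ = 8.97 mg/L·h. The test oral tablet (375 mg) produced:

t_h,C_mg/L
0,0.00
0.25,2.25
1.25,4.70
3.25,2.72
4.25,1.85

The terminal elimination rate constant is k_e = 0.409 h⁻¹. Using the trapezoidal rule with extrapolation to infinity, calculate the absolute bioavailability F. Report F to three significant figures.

F = 0.802

Trapezoidal AUC_0→4.25 (oral tablet):
  [0→0.25]: (0.00+2.25)/2 × 0.25 = 0.28125
  [0.25→1.25]: (2.25+4.70)/2 × 1 = 3.475
  [1.25→3.25]: (4.70+2.72)/2 × 2 = 7.42
  [3.25→4.25]: (2.72+1.85)/2 × 1 = 2.285
  Sum = 13.46125 mg/L·h
Tail: C_last/k_e = 1.85/0.409 = 4.523
AUC_0→∞ (oral tablet) = 13.46125 + 4.523 = 17.98425 mg/L·h
F = (AUC_ev/D_ev)/(AUC_iv/D_iv) = (17.98425/375)/(8.97/150) = 0.047958/0.0598 = 0.8020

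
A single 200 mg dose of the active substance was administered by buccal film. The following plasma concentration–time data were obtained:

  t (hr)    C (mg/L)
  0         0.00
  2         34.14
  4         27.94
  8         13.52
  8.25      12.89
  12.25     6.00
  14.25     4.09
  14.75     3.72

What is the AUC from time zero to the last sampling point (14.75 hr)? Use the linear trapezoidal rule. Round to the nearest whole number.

AUC = 232 mg/L·hr

Trapezoidal AUC_0→14.75:
  [0→2]: (0.00+34.14)/2 × 2 = 34.14
  [2→4]: (34.14+27.94)/2 × 2 = 62.08
  [4→8]: (27.94+13.52)/2 × 4 = 82.92
  [8→8.25]: (13.52+12.89)/2 × 0.25 = 3.30125
  [8.25→12.25]: (12.89+6.00)/2 × 4 = 37.78
  [12.25→14.25]: (6.00+4.09)/2 × 2 = 10.09
  [14.25→14.75]: (4.09+3.72)/2 × 0.5 = 1.9525
  Sum = 232.26375 mg/L·hr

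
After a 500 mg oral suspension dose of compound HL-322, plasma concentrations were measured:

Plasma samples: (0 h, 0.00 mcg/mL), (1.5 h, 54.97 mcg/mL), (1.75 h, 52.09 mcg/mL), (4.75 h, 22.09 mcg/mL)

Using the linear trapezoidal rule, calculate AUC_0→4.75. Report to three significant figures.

Trapezoidal AUC_0→4.75:
  [0→1.5]: (0.00+54.97)/2 × 1.5 = 41.2275
  [1.5→1.75]: (54.97+52.09)/2 × 0.25 = 13.3825
  [1.75→4.75]: (52.09+22.09)/2 × 3 = 111.27
  Sum = 165.88 mcg/mL·h

AUC = 166 mcg/mL·h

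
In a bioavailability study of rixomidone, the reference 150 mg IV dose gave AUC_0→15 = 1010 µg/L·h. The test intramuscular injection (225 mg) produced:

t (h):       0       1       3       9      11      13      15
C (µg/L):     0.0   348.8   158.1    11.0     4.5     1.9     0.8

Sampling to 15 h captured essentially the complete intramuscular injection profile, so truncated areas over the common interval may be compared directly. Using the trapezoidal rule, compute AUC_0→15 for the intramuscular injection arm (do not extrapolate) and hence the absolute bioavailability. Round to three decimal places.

F = 0.801

Trapezoidal AUC_0→15 (intramuscular injection):
  [0→1]: (0.0+348.8)/2 × 1 = 174.4
  [1→3]: (348.8+158.1)/2 × 2 = 506.9
  [3→9]: (158.1+11.0)/2 × 6 = 507.3
  [9→11]: (11.0+4.5)/2 × 2 = 15.5
  [11→13]: (4.5+1.9)/2 × 2 = 6.4
  [13→15]: (1.9+0.8)/2 × 2 = 2.7
  Sum = 1213.2 µg/L·h
F = (AUC_ev/D_ev)/(AUC_iv/D_iv) = (1213.2/225)/(1010/150) = 5.392/6.73333 = 0.8008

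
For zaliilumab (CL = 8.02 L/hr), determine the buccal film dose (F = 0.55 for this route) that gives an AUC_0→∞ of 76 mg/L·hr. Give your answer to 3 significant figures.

Dose = 1110 mg

Dose = CL × AUC_0→∞ / F
     = 8.02 × 76 / 0.55 = 1108.22 mg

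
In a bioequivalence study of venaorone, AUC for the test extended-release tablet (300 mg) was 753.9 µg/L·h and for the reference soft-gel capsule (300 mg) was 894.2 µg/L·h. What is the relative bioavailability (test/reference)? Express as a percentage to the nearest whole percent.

F_rel = (AUC_test/D_test) / (AUC_ref/D_ref)
      = (753.9/300) / (894.2/300)
      = 2.513 / 2.98067 = 0.8431 = 84.31%

F_rel = 84%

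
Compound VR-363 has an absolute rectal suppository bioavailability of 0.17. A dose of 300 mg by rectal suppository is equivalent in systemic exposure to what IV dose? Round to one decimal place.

Systemic exposure from an extravascular dose = F × D_ev, so the equivalent IV dose is F × D_ev.
D_iv = F × D_ev = 0.17 × 300 = 51 mg

D_iv = 51.0 mg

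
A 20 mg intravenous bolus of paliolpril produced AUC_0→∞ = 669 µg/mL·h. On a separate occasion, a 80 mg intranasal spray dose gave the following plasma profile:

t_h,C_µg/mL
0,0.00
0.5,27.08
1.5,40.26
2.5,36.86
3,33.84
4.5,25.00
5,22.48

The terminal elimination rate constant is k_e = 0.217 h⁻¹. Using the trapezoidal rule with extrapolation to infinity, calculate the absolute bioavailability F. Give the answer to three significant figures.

F = 0.0958

Trapezoidal AUC_0→5 (intranasal spray):
  [0→0.5]: (0.00+27.08)/2 × 0.5 = 6.77
  [0.5→1.5]: (27.08+40.26)/2 × 1 = 33.67
  [1.5→2.5]: (40.26+36.86)/2 × 1 = 38.56
  [2.5→3]: (36.86+33.84)/2 × 0.5 = 17.675
  [3→4.5]: (33.84+25.00)/2 × 1.5 = 44.13
  [4.5→5]: (25.00+22.48)/2 × 0.5 = 11.87
  Sum = 152.675 µg/mL·h
Tail: C_last/k_e = 22.48/0.217 = 103.594
AUC_0→∞ (intranasal spray) = 152.675 + 103.594 = 256.269 µg/mL·h
F = (AUC_ev/D_ev)/(AUC_iv/D_iv) = (256.269/80)/(669/20) = 3.2033625/33.45 = 0.0958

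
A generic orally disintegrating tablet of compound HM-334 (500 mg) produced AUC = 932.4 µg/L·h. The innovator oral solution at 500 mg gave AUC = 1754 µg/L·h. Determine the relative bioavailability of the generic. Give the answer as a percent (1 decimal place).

F_rel = (AUC_test/D_test) / (AUC_ref/D_ref)
      = (932.4/500) / (1754/500)
      = 1.8648 / 3.508 = 0.5316 = 53.16%

F_rel = 53.2%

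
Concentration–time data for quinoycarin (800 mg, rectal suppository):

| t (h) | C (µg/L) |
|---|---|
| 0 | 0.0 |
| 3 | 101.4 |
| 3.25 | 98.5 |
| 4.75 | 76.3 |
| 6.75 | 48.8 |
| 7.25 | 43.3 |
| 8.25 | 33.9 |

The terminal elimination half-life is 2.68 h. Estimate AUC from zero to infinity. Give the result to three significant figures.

AUC = 626 µg/L·h

Trapezoidal AUC_0→8.25:
  [0→3]: (0.0+101.4)/2 × 3 = 152.1
  [3→3.25]: (101.4+98.5)/2 × 0.25 = 24.9875
  [3.25→4.75]: (98.5+76.3)/2 × 1.5 = 131.1
  [4.75→6.75]: (76.3+48.8)/2 × 2 = 125.1
  [6.75→7.25]: (48.8+43.3)/2 × 0.5 = 23.025
  [7.25→8.25]: (43.3+33.9)/2 × 1 = 38.6
  Sum = 494.9125 µg/L·h
k_e = ln2 / t½ = 0.693147 / 2.68 = 0.2586 h^-1
Extrapolated tail: C_last / k_e = 33.9 / 0.2586 = 131.090
AUC_0→∞ = 494.9125 + 131.090 = 626.0025 µg/L·h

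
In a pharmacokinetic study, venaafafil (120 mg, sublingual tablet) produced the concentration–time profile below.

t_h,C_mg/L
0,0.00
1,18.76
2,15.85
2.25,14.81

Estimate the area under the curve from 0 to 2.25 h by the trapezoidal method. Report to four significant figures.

Trapezoidal AUC_0→2.25:
  [0→1]: (0.00+18.76)/2 × 1 = 9.38
  [1→2]: (18.76+15.85)/2 × 1 = 17.305
  [2→2.25]: (15.85+14.81)/2 × 0.25 = 3.8325
  Sum = 30.5175 mg/L·h

AUC = 30.52 mg/L·h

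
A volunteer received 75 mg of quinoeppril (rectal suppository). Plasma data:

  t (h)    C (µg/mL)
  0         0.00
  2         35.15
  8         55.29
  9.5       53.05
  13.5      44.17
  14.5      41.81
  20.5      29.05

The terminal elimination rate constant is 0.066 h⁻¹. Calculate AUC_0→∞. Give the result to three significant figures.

Trapezoidal AUC_0→20.5:
  [0→2]: (0.00+35.15)/2 × 2 = 35.15
  [2→8]: (35.15+55.29)/2 × 6 = 271.32
  [8→9.5]: (55.29+53.05)/2 × 1.5 = 81.255
  [9.5→13.5]: (53.05+44.17)/2 × 4 = 194.44
  [13.5→14.5]: (44.17+41.81)/2 × 1 = 42.99
  [14.5→20.5]: (41.81+29.05)/2 × 6 = 212.58
  Sum = 837.735 µg/mL·h
Extrapolated tail: C_last / k_e = 29.05 / 0.066 = 440.152
AUC_0→∞ = 837.735 + 440.152 = 1277.887 µg/mL·h

AUC = 1280 µg/mL·h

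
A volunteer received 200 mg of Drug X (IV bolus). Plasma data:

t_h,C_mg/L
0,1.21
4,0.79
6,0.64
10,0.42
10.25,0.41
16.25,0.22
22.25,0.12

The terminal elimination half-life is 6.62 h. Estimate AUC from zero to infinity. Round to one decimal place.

Trapezoidal AUC_0→22.25:
  [0→4]: (1.21+0.79)/2 × 4 = 4.0
  [4→6]: (0.79+0.64)/2 × 2 = 1.43
  [6→10]: (0.64+0.42)/2 × 4 = 2.12
  [10→10.25]: (0.42+0.41)/2 × 0.25 = 0.10375
  [10.25→16.25]: (0.41+0.22)/2 × 6 = 1.89
  [16.25→22.25]: (0.22+0.12)/2 × 6 = 1.02
  Sum = 10.56375 mg/L·h
k_e = ln2 / t½ = 0.693147 / 6.62 = 0.1047 h^-1
Extrapolated tail: C_last / k_e = 0.12 / 0.1047 = 1.146
AUC_0→∞ = 10.56375 + 1.146 = 11.70975 mg/L·h

AUC = 11.7 mg/L·h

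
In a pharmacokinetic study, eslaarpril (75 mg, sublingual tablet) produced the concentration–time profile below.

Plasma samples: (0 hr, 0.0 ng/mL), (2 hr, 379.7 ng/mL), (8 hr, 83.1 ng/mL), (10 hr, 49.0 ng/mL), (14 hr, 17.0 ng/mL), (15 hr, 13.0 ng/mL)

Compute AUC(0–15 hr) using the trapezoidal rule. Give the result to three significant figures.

AUC = 2050 ng/mL·hr

Trapezoidal AUC_0→15:
  [0→2]: (0.0+379.7)/2 × 2 = 379.7
  [2→8]: (379.7+83.1)/2 × 6 = 1388.4
  [8→10]: (83.1+49.0)/2 × 2 = 132.1
  [10→14]: (49.0+17.0)/2 × 4 = 132.0
  [14→15]: (17.0+13.0)/2 × 1 = 15.0
  Sum = 2047.2 ng/mL·hr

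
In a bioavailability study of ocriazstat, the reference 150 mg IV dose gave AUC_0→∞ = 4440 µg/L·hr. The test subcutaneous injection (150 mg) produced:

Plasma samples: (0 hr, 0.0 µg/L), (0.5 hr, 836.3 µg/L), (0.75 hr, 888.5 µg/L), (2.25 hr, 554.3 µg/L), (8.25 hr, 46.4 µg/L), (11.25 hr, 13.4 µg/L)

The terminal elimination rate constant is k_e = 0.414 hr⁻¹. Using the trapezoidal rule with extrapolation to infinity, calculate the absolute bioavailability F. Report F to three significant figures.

Trapezoidal AUC_0→11.25 (subcutaneous injection):
  [0→0.5]: (0.0+836.3)/2 × 0.5 = 209.075
  [0.5→0.75]: (836.3+888.5)/2 × 0.25 = 215.6
  [0.75→2.25]: (888.5+554.3)/2 × 1.5 = 1082.1
  [2.25→8.25]: (554.3+46.4)/2 × 6 = 1802.1
  [8.25→11.25]: (46.4+13.4)/2 × 3 = 89.7
  Sum = 3398.575 µg/L·hr
Tail: C_last/k_e = 13.4/0.414 = 32.367
AUC_0→∞ (subcutaneous injection) = 3398.575 + 32.367 = 3430.942 µg/L·hr
F = (AUC_ev/D_ev)/(AUC_iv/D_iv) = (3430.942/150)/(4440/150) = 22.8729/29.6 = 0.7727

F = 0.773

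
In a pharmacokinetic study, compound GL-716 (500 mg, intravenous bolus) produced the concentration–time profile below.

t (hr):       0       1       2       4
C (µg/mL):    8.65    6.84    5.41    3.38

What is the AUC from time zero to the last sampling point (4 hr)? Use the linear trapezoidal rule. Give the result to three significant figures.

Trapezoidal AUC_0→4:
  [0→1]: (8.65+6.84)/2 × 1 = 7.745
  [1→2]: (6.84+5.41)/2 × 1 = 6.125
  [2→4]: (5.41+3.38)/2 × 2 = 8.79
  Sum = 22.66 µg/mL·hr

AUC = 22.7 µg/mL·hr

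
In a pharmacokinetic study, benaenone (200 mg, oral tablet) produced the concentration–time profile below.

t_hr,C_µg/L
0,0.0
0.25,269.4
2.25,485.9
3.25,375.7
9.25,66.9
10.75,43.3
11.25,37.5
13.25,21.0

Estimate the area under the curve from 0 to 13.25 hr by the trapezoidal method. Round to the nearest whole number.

Trapezoidal AUC_0→13.25:
  [0→0.25]: (0.0+269.4)/2 × 0.25 = 33.675
  [0.25→2.25]: (269.4+485.9)/2 × 2 = 755.3
  [2.25→3.25]: (485.9+375.7)/2 × 1 = 430.8
  [3.25→9.25]: (375.7+66.9)/2 × 6 = 1327.8
  [9.25→10.75]: (66.9+43.3)/2 × 1.5 = 82.65
  [10.75→11.25]: (43.3+37.5)/2 × 0.5 = 20.2
  [11.25→13.25]: (37.5+21.0)/2 × 2 = 58.5
  Sum = 2708.925 µg/L·hr

AUC = 2709 µg/L·hr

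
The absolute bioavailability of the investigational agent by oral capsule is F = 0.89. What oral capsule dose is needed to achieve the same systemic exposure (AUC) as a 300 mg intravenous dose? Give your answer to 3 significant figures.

D_oral = 337 mg

For equal systemic exposure: F × D_ev = D_iv
D_ev = D_iv / F = 300 / 0.89 = 337.079 mg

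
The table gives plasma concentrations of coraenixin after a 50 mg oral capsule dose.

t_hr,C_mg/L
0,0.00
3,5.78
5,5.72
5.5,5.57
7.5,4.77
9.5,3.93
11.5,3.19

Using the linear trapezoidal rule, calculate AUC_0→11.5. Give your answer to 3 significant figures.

Trapezoidal AUC_0→11.5:
  [0→3]: (0.00+5.78)/2 × 3 = 8.67
  [3→5]: (5.78+5.72)/2 × 2 = 11.5
  [5→5.5]: (5.72+5.57)/2 × 0.5 = 2.8225
  [5.5→7.5]: (5.57+4.77)/2 × 2 = 10.34
  [7.5→9.5]: (4.77+3.93)/2 × 2 = 8.7
  [9.5→11.5]: (3.93+3.19)/2 × 2 = 7.12
  Sum = 49.1525 mg/L·hr

AUC = 49.2 mg/L·hr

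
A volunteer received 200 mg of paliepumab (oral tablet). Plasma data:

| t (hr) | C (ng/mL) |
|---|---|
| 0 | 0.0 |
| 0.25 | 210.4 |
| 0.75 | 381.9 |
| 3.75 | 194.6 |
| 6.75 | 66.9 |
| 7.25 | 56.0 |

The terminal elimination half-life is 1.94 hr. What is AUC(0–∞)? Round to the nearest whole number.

AUC = 1619 ng/mL·hr

Trapezoidal AUC_0→7.25:
  [0→0.25]: (0.0+210.4)/2 × 0.25 = 26.3
  [0.25→0.75]: (210.4+381.9)/2 × 0.5 = 148.075
  [0.75→3.75]: (381.9+194.6)/2 × 3 = 864.75
  [3.75→6.75]: (194.6+66.9)/2 × 3 = 392.25
  [6.75→7.25]: (66.9+56.0)/2 × 0.5 = 30.725
  Sum = 1462.1 ng/mL·hr
k_e = ln2 / t½ = 0.693147 / 1.94 = 0.3573 hr^-1
Extrapolated tail: C_last / k_e = 56.0 / 0.3573 = 156.731
AUC_0→∞ = 1462.1 + 156.731 = 1618.831 ng/mL·hr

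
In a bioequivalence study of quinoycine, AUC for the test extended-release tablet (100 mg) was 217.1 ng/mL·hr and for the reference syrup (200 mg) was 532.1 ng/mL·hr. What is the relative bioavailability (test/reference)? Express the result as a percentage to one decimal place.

F_rel = (AUC_test/D_test) / (AUC_ref/D_ref)
      = (217.1/100) / (532.1/200)
      = 2.171 / 2.6605 = 0.8160 = 81.60%

F_rel = 81.6%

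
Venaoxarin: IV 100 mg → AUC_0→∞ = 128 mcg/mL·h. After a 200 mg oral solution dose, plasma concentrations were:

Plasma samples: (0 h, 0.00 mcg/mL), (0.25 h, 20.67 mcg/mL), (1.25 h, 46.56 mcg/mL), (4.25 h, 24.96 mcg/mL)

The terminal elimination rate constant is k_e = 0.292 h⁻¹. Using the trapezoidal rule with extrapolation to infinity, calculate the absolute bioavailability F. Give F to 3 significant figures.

Trapezoidal AUC_0→4.25 (oral solution):
  [0→0.25]: (0.00+20.67)/2 × 0.25 = 2.58375
  [0.25→1.25]: (20.67+46.56)/2 × 1 = 33.615
  [1.25→4.25]: (46.56+24.96)/2 × 3 = 107.28
  Sum = 143.47875 mcg/mL·h
Tail: C_last/k_e = 24.96/0.292 = 85.479
AUC_0→∞ (oral solution) = 143.47875 + 85.479 = 228.95775 mcg/mL·h
F = (AUC_ev/D_ev)/(AUC_iv/D_iv) = (228.95775/200)/(128/100) = 1.14479/1.28 = 0.8944

F = 0.894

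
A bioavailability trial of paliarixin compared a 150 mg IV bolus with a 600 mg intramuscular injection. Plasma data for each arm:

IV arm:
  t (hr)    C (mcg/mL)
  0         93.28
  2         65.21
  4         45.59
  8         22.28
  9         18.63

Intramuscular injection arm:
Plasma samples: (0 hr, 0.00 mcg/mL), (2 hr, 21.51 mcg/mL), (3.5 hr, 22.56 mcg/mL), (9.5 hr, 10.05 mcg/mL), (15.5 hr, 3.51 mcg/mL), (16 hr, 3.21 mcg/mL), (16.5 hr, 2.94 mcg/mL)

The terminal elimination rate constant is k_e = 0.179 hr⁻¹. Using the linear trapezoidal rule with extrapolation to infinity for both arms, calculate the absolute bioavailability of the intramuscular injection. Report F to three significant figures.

Trapezoidal AUC_0→9 (IV):
  [0→2]: (93.28+65.21)/2 × 2 = 158.49
  [2→4]: (65.21+45.59)/2 × 2 = 110.8
  [4→8]: (45.59+22.28)/2 × 4 = 135.74
  [8→9]: (22.28+18.63)/2 × 1 = 20.455
  Sum = 425.485 mcg/mL·hr
IV tail: 18.63/0.179 = 104.078; AUC_iv,0→∞ = 425.485 + 104.078 = 529.563 mcg/mL·hr
Trapezoidal AUC_0→16.5 (intramuscular injection):
  [0→2]: (0.00+21.51)/2 × 2 = 21.51
  [2→3.5]: (21.51+22.56)/2 × 1.5 = 33.0525
  [3.5→9.5]: (22.56+10.05)/2 × 6 = 97.83
  [9.5→15.5]: (10.05+3.51)/2 × 6 = 40.68
  [15.5→16]: (3.51+3.21)/2 × 0.5 = 1.68
  [16→16.5]: (3.21+2.94)/2 × 0.5 = 1.5375
  Sum = 196.29 mcg/mL·hr
intramuscular injection tail: 2.94/0.179 = 16.425; AUC_ev,0→∞ = 196.29 + 16.425 = 212.715 mcg/mL·hr
F = (AUC_ev/D_ev)/(AUC_iv/D_iv) = (212.715/600)/(529.563/150) = 0.354525/3.53042 = 0.1004

F = 0.100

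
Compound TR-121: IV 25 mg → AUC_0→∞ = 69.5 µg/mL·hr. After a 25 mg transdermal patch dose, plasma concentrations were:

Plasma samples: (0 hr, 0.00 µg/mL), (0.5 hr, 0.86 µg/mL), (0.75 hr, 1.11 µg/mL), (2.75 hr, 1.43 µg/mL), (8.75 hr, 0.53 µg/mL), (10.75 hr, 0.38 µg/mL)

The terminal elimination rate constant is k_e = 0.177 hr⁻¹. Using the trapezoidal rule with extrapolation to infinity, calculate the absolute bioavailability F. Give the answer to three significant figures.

Trapezoidal AUC_0→10.75 (transdermal patch):
  [0→0.5]: (0.00+0.86)/2 × 0.5 = 0.215
  [0.5→0.75]: (0.86+1.11)/2 × 0.25 = 0.24625
  [0.75→2.75]: (1.11+1.43)/2 × 2 = 2.54
  [2.75→8.75]: (1.43+0.53)/2 × 6 = 5.88
  [8.75→10.75]: (0.53+0.38)/2 × 2 = 0.91
  Sum = 9.79125 µg/mL·hr
Tail: C_last/k_e = 0.38/0.177 = 2.147
AUC_0→∞ (transdermal patch) = 9.79125 + 2.147 = 11.93825 µg/mL·hr
F = (AUC_ev/D_ev)/(AUC_iv/D_iv) = (11.93825/25)/(69.5/25) = 0.47753/2.78 = 0.1718

F = 0.172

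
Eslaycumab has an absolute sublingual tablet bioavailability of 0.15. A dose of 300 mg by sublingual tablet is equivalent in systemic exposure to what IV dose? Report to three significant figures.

Systemic exposure from an extravascular dose = F × D_ev, so the equivalent IV dose is F × D_ev.
D_iv = F × D_ev = 0.15 × 300 = 45 mg

D_iv = 45.0 mg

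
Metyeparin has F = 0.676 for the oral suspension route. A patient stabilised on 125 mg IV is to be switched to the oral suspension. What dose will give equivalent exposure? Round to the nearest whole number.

For equal systemic exposure: F × D_ev = D_iv
D_ev = D_iv / F = 125 / 0.676 = 184.911 mg

D_oral = 185 mg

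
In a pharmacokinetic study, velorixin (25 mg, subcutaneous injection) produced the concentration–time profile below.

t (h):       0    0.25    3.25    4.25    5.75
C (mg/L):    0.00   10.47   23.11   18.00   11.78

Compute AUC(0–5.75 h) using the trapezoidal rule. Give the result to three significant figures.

Trapezoidal AUC_0→5.75:
  [0→0.25]: (0.00+10.47)/2 × 0.25 = 1.30875
  [0.25→3.25]: (10.47+23.11)/2 × 3 = 50.37
  [3.25→4.25]: (23.11+18.00)/2 × 1 = 20.555
  [4.25→5.75]: (18.00+11.78)/2 × 1.5 = 22.335
  Sum = 94.56875 mg/L·h

AUC = 94.6 mg/L·h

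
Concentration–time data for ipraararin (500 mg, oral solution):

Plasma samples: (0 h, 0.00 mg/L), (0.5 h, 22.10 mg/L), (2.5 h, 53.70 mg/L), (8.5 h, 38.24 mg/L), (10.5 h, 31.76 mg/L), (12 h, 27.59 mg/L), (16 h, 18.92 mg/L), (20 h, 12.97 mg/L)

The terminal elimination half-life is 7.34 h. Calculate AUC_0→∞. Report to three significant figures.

AUC = 766 mg/L·h

Trapezoidal AUC_0→20:
  [0→0.5]: (0.00+22.10)/2 × 0.5 = 5.525
  [0.5→2.5]: (22.10+53.70)/2 × 2 = 75.8
  [2.5→8.5]: (53.70+38.24)/2 × 6 = 275.82
  [8.5→10.5]: (38.24+31.76)/2 × 2 = 70.0
  [10.5→12]: (31.76+27.59)/2 × 1.5 = 44.5125
  [12→16]: (27.59+18.92)/2 × 4 = 93.02
  [16→20]: (18.92+12.97)/2 × 4 = 63.78
  Sum = 628.4575 mg/L·h
k_e = ln2 / t½ = 0.693147 / 7.34 = 0.0944 h^-1
Extrapolated tail: C_last / k_e = 12.97 / 0.0944 = 137.394
AUC_0→∞ = 628.4575 + 137.394 = 765.8515 mg/L·h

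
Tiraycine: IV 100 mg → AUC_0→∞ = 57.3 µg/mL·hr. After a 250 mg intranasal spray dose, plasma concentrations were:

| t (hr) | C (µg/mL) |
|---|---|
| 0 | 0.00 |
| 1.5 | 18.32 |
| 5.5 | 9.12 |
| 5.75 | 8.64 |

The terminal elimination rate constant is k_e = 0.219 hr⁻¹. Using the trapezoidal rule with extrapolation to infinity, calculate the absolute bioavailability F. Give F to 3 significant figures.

Trapezoidal AUC_0→5.75 (intranasal spray):
  [0→1.5]: (0.00+18.32)/2 × 1.5 = 13.74
  [1.5→5.5]: (18.32+9.12)/2 × 4 = 54.88
  [5.5→5.75]: (9.12+8.64)/2 × 0.25 = 2.22
  Sum = 70.84 µg/mL·hr
Tail: C_last/k_e = 8.64/0.219 = 39.452
AUC_0→∞ (intranasal spray) = 70.84 + 39.452 = 110.292 µg/mL·hr
F = (AUC_ev/D_ev)/(AUC_iv/D_iv) = (110.292/250)/(57.3/100) = 0.441168/0.573 = 0.7699

F = 0.770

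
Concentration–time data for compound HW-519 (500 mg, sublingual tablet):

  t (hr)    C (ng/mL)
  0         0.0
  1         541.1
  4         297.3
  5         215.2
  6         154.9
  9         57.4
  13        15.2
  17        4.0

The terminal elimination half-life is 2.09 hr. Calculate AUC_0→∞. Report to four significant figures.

AUC = 2484 ng/mL·hr

Trapezoidal AUC_0→17:
  [0→1]: (0.0+541.1)/2 × 1 = 270.55
  [1→4]: (541.1+297.3)/2 × 3 = 1257.6
  [4→5]: (297.3+215.2)/2 × 1 = 256.25
  [5→6]: (215.2+154.9)/2 × 1 = 185.05
  [6→9]: (154.9+57.4)/2 × 3 = 318.45
  [9→13]: (57.4+15.2)/2 × 4 = 145.2
  [13→17]: (15.2+4.0)/2 × 4 = 38.4
  Sum = 2471.5 ng/mL·hr
k_e = ln2 / t½ = 0.693147 / 2.09 = 0.3316 hr^-1
Extrapolated tail: C_last / k_e = 4.0 / 0.3316 = 12.063
AUC_0→∞ = 2471.5 + 12.063 = 2483.563 ng/mL·hr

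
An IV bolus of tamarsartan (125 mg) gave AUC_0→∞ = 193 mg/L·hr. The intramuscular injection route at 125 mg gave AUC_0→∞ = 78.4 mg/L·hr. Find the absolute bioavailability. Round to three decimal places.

F = (AUC_ev / D_ev) / (AUC_iv / D_iv)
  = (78.4/125) / (193/125)
  = 0.6272 / 1.544 = 0.4062

F = 0.406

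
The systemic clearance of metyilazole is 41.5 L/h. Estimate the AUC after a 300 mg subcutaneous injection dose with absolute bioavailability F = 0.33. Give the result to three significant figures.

AUC = 2.39 mg/L·h

AUC_0→∞ = F × Dose / CL
        = 0.33 × 300 / 41.5 = 2.38554 mg/L·h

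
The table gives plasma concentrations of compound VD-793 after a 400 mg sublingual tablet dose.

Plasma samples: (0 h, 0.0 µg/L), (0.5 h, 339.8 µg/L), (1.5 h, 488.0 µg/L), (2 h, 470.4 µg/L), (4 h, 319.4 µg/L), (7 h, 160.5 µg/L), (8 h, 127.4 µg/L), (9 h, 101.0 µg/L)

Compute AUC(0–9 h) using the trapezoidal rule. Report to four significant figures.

AUC = 2506 µg/L·h

Trapezoidal AUC_0→9:
  [0→0.5]: (0.0+339.8)/2 × 0.5 = 84.95
  [0.5→1.5]: (339.8+488.0)/2 × 1 = 413.9
  [1.5→2]: (488.0+470.4)/2 × 0.5 = 239.6
  [2→4]: (470.4+319.4)/2 × 2 = 789.8
  [4→7]: (319.4+160.5)/2 × 3 = 719.85
  [7→8]: (160.5+127.4)/2 × 1 = 143.95
  [8→9]: (127.4+101.0)/2 × 1 = 114.2
  Sum = 2506.25 µg/L·h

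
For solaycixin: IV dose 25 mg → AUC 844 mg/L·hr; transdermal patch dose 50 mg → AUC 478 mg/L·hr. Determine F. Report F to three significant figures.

F = (AUC_ev / D_ev) / (AUC_iv / D_iv)
  = (478/50) / (844/25)
  = 9.56 / 33.76 = 0.2832

F = 0.283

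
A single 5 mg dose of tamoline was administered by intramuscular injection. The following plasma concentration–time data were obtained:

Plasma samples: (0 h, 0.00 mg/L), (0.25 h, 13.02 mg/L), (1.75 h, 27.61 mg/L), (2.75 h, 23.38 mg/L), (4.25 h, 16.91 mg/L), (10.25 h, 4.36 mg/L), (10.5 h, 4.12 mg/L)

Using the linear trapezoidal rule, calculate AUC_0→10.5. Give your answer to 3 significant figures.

Trapezoidal AUC_0→10.5:
  [0→0.25]: (0.00+13.02)/2 × 0.25 = 1.6275
  [0.25→1.75]: (13.02+27.61)/2 × 1.5 = 30.4725
  [1.75→2.75]: (27.61+23.38)/2 × 1 = 25.495
  [2.75→4.25]: (23.38+16.91)/2 × 1.5 = 30.2175
  [4.25→10.25]: (16.91+4.36)/2 × 6 = 63.81
  [10.25→10.5]: (4.36+4.12)/2 × 0.25 = 1.06
  Sum = 152.6825 mg/L·h

AUC = 153 mg/L·h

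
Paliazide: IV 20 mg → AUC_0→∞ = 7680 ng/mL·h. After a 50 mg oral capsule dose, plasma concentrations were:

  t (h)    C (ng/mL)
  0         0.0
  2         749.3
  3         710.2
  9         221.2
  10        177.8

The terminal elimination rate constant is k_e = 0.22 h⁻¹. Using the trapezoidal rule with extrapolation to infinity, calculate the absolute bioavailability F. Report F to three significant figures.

F = 0.275

Trapezoidal AUC_0→10 (oral capsule):
  [0→2]: (0.0+749.3)/2 × 2 = 749.3
  [2→3]: (749.3+710.2)/2 × 1 = 729.75
  [3→9]: (710.2+221.2)/2 × 6 = 2794.2
  [9→10]: (221.2+177.8)/2 × 1 = 199.5
  Sum = 4472.75 ng/mL·h
Tail: C_last/k_e = 177.8/0.22 = 808.182
AUC_0→∞ (oral capsule) = 4472.75 + 808.182 = 5280.932 ng/mL·h
F = (AUC_ev/D_ev)/(AUC_iv/D_iv) = (5280.932/50)/(7680/20) = 105.61864/384 = 0.2750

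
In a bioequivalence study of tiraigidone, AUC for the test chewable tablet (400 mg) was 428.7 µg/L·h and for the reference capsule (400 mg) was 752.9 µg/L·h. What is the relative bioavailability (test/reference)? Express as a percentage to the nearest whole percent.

F_rel = (AUC_test/D_test) / (AUC_ref/D_ref)
      = (428.7/400) / (752.9/400)
      = 1.07175 / 1.88225 = 0.5694 = 56.94%

F_rel = 57%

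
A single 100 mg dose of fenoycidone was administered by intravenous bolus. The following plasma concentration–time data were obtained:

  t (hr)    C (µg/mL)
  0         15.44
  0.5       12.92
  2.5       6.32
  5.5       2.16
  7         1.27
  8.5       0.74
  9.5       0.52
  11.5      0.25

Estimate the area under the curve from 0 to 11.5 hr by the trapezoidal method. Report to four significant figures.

Trapezoidal AUC_0→11.5:
  [0→0.5]: (15.44+12.92)/2 × 0.5 = 7.09
  [0.5→2.5]: (12.92+6.32)/2 × 2 = 19.24
  [2.5→5.5]: (6.32+2.16)/2 × 3 = 12.72
  [5.5→7]: (2.16+1.27)/2 × 1.5 = 2.5725
  [7→8.5]: (1.27+0.74)/2 × 1.5 = 1.5075
  [8.5→9.5]: (0.74+0.52)/2 × 1 = 0.63
  [9.5→11.5]: (0.52+0.25)/2 × 2 = 0.77
  Sum = 44.53 µg/mL·hr

AUC = 44.53 µg/mL·hr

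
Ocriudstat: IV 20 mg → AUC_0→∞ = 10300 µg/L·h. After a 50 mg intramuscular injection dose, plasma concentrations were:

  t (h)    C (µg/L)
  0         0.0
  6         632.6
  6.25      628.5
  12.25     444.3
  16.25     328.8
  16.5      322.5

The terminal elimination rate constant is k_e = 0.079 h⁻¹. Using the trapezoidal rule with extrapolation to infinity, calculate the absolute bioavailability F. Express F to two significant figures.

F = 0.43

Trapezoidal AUC_0→16.5 (intramuscular injection):
  [0→6]: (0.0+632.6)/2 × 6 = 1897.8
  [6→6.25]: (632.6+628.5)/2 × 0.25 = 157.6375
  [6.25→12.25]: (628.5+444.3)/2 × 6 = 3218.4
  [12.25→16.25]: (444.3+328.8)/2 × 4 = 1546.2
  [16.25→16.5]: (328.8+322.5)/2 × 0.25 = 81.4125
  Sum = 6901.45 µg/L·h
Tail: C_last/k_e = 322.5/0.079 = 4082.278
AUC_0→∞ (intramuscular injection) = 6901.45 + 4082.278 = 10983.728 µg/L·h
F = (AUC_ev/D_ev)/(AUC_iv/D_iv) = (10983.728/50)/(10300/20) = 219.67456/515 = 0.4266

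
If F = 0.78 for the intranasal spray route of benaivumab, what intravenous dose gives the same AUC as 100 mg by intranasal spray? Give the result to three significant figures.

D_iv = 78.0 mg

Systemic exposure from an extravascular dose = F × D_ev, so the equivalent IV dose is F × D_ev.
D_iv = F × D_ev = 0.78 × 100 = 78 mg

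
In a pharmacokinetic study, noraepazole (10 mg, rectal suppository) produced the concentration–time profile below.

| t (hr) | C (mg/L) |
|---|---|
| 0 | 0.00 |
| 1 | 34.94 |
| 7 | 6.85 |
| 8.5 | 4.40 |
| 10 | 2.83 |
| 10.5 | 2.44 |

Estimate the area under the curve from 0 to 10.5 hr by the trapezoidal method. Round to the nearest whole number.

Trapezoidal AUC_0→10.5:
  [0→1]: (0.00+34.94)/2 × 1 = 17.47
  [1→7]: (34.94+6.85)/2 × 6 = 125.37
  [7→8.5]: (6.85+4.40)/2 × 1.5 = 8.4375
  [8.5→10]: (4.40+2.83)/2 × 1.5 = 5.4225
  [10→10.5]: (2.83+2.44)/2 × 0.5 = 1.3175
  Sum = 158.0175 mg/L·hr

AUC = 158 mg/L·hr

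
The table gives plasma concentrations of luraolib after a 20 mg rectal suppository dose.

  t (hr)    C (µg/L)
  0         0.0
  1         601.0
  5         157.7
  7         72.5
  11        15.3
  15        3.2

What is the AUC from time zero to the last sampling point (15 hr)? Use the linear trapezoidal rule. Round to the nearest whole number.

Trapezoidal AUC_0→15:
  [0→1]: (0.0+601.0)/2 × 1 = 300.5
  [1→5]: (601.0+157.7)/2 × 4 = 1517.4
  [5→7]: (157.7+72.5)/2 × 2 = 230.2
  [7→11]: (72.5+15.3)/2 × 4 = 175.6
  [11→15]: (15.3+3.2)/2 × 4 = 37.0
  Sum = 2260.7 µg/L·hr

AUC = 2261 µg/L·hr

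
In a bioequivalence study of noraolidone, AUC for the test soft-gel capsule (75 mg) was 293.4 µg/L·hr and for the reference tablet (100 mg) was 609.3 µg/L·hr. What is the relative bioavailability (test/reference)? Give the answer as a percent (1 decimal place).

F_rel = (AUC_test/D_test) / (AUC_ref/D_ref)
      = (293.4/75) / (609.3/100)
      = 3.912 / 6.093 = 0.6420 = 64.20%

F_rel = 64.2%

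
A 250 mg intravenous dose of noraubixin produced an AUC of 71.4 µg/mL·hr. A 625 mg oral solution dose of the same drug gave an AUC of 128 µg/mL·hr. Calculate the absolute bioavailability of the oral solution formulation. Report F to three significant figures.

F = (AUC_ev / D_ev) / (AUC_iv / D_iv)
  = (128/625) / (71.4/250)
  = 0.2048 / 0.2856 = 0.7171

F = 0.717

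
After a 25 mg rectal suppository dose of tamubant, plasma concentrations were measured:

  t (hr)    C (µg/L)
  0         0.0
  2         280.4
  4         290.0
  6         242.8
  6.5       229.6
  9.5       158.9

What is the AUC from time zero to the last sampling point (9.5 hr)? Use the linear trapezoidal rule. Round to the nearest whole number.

AUC = 2084 µg/L·hr

Trapezoidal AUC_0→9.5:
  [0→2]: (0.0+280.4)/2 × 2 = 280.4
  [2→4]: (280.4+290.0)/2 × 2 = 570.4
  [4→6]: (290.0+242.8)/2 × 2 = 532.8
  [6→6.5]: (242.8+229.6)/2 × 0.5 = 118.1
  [6.5→9.5]: (229.6+158.9)/2 × 3 = 582.75
  Sum = 2084.45 µg/L·hr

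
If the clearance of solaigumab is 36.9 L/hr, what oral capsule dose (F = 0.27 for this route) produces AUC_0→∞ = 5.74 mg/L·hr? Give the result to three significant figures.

Dose = 784 mg

Dose = CL × AUC_0→∞ / F
     = 36.9 × 5.74 / 0.27 = 784.467 mg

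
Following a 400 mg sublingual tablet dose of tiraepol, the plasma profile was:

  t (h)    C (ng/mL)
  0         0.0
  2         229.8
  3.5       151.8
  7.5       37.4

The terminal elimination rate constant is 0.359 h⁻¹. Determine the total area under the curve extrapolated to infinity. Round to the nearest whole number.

Trapezoidal AUC_0→7.5:
  [0→2]: (0.0+229.8)/2 × 2 = 229.8
  [2→3.5]: (229.8+151.8)/2 × 1.5 = 286.2
  [3.5→7.5]: (151.8+37.4)/2 × 4 = 378.4
  Sum = 894.4 ng/mL·h
Extrapolated tail: C_last / k_e = 37.4 / 0.359 = 104.178
AUC_0→∞ = 894.4 + 104.178 = 998.578 ng/mL·h

AUC = 999 ng/mL·h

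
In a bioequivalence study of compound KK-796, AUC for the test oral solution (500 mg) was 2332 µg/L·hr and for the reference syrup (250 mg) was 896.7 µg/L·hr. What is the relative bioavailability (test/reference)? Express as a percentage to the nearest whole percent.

F_rel = (AUC_test/D_test) / (AUC_ref/D_ref)
      = (2332/500) / (896.7/250)
      = 4.664 / 3.5868 = 1.3003 = 130.03%

F_rel = 130%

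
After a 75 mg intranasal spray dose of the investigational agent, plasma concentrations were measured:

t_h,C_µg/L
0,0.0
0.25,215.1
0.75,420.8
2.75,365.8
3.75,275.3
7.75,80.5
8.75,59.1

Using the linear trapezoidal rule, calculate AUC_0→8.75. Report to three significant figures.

AUC = 2070 µg/L·h

Trapezoidal AUC_0→8.75:
  [0→0.25]: (0.0+215.1)/2 × 0.25 = 26.8875
  [0.25→0.75]: (215.1+420.8)/2 × 0.5 = 158.975
  [0.75→2.75]: (420.8+365.8)/2 × 2 = 786.6
  [2.75→3.75]: (365.8+275.3)/2 × 1 = 320.55
  [3.75→7.75]: (275.3+80.5)/2 × 4 = 711.6
  [7.75→8.75]: (80.5+59.1)/2 × 1 = 69.8
  Sum = 2074.4125 µg/L·h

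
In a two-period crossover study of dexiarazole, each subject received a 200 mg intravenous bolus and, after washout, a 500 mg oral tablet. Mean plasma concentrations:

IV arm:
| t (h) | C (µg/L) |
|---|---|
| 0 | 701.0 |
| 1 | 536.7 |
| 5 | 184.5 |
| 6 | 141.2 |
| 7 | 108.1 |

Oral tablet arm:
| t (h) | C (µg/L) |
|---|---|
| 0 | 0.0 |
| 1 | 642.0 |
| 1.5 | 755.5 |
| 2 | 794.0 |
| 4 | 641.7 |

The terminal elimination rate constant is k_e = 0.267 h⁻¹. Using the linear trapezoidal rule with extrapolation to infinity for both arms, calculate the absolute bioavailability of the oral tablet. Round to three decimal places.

Trapezoidal AUC_0→7 (IV):
  [0→1]: (701.0+536.7)/2 × 1 = 618.85
  [1→5]: (536.7+184.5)/2 × 4 = 1442.4
  [5→6]: (184.5+141.2)/2 × 1 = 162.85
  [6→7]: (141.2+108.1)/2 × 1 = 124.65
  Sum = 2348.75 µg/L·h
IV tail: 108.1/0.267 = 404.869; AUC_iv,0→∞ = 2348.75 + 404.869 = 2753.619 µg/L·h
Trapezoidal AUC_0→4 (oral tablet):
  [0→1]: (0.0+642.0)/2 × 1 = 321.0
  [1→1.5]: (642.0+755.5)/2 × 0.5 = 349.375
  [1.5→2]: (755.5+794.0)/2 × 0.5 = 387.375
  [2→4]: (794.0+641.7)/2 × 2 = 1435.7
  Sum = 2493.45 µg/L·h
oral tablet tail: 641.7/0.267 = 2403.371; AUC_ev,0→∞ = 2493.45 + 2403.371 = 4896.821 µg/L·h
F = (AUC_ev/D_ev)/(AUC_iv/D_iv) = (4896.821/500)/(2753.619/200) = 9.793642/13.768095 = 0.7113

F = 0.711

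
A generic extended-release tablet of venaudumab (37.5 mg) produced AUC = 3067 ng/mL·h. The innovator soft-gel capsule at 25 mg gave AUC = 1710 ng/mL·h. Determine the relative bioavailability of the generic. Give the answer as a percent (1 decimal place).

F_rel = 119.6%

F_rel = (AUC_test/D_test) / (AUC_ref/D_ref)
      = (3067/37.5) / (1710/25)
      = 81.7867 / 68.4 = 1.1957 = 119.57%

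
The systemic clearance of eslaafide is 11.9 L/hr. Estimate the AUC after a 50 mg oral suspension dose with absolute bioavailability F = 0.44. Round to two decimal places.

AUC_0→∞ = F × Dose / CL
        = 0.44 × 50 / 11.9 = 1.84874 mg/L·hr

AUC = 1.85 mg/L·hr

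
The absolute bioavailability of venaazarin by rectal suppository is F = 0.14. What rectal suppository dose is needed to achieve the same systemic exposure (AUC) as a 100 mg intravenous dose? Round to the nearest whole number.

D_rectal = 714 mg

For equal systemic exposure: F × D_ev = D_iv
D_ev = D_iv / F = 100 / 0.14 = 714.286 mg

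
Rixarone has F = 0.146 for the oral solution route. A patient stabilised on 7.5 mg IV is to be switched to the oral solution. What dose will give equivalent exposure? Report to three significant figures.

For equal systemic exposure: F × D_ev = D_iv
D_ev = D_iv / F = 7.5 / 0.146 = 51.3699 mg

D_oral = 51.4 mg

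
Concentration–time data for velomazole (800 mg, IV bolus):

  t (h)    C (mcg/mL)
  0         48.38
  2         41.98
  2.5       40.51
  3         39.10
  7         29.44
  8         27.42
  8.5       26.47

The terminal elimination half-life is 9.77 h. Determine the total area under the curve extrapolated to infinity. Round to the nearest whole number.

Trapezoidal AUC_0→8.5:
  [0→2]: (48.38+41.98)/2 × 2 = 90.36
  [2→2.5]: (41.98+40.51)/2 × 0.5 = 20.6225
  [2.5→3]: (40.51+39.10)/2 × 0.5 = 19.9025
  [3→7]: (39.10+29.44)/2 × 4 = 137.08
  [7→8]: (29.44+27.42)/2 × 1 = 28.43
  [8→8.5]: (27.42+26.47)/2 × 0.5 = 13.4725
  Sum = 309.8675 mcg/mL·h
k_e = ln2 / t½ = 0.693147 / 9.77 = 0.0709 h^-1
Extrapolated tail: C_last / k_e = 26.47 / 0.0709 = 373.343
AUC_0→∞ = 309.8675 + 373.343 = 683.2105 mcg/mL·h

AUC = 683 mcg/mL·h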